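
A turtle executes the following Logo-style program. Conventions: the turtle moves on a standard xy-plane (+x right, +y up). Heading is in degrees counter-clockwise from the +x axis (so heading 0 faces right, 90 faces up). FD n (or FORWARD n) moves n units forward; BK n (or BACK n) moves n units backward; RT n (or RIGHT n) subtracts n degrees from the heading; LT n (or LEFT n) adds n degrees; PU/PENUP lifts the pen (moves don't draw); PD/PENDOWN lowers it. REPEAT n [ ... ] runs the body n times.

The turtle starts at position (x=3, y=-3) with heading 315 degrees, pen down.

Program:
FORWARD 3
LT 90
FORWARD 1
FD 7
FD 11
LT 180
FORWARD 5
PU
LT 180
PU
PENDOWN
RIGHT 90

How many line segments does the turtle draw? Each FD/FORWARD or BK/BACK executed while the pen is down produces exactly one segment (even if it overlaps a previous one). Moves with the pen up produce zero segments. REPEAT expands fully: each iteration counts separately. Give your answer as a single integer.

Executing turtle program step by step:
Start: pos=(3,-3), heading=315, pen down
FD 3: (3,-3) -> (5.121,-5.121) [heading=315, draw]
LT 90: heading 315 -> 45
FD 1: (5.121,-5.121) -> (5.828,-4.414) [heading=45, draw]
FD 7: (5.828,-4.414) -> (10.778,0.536) [heading=45, draw]
FD 11: (10.778,0.536) -> (18.556,8.314) [heading=45, draw]
LT 180: heading 45 -> 225
FD 5: (18.556,8.314) -> (15.021,4.778) [heading=225, draw]
PU: pen up
LT 180: heading 225 -> 45
PU: pen up
PD: pen down
RT 90: heading 45 -> 315
Final: pos=(15.021,4.778), heading=315, 5 segment(s) drawn
Segments drawn: 5

Answer: 5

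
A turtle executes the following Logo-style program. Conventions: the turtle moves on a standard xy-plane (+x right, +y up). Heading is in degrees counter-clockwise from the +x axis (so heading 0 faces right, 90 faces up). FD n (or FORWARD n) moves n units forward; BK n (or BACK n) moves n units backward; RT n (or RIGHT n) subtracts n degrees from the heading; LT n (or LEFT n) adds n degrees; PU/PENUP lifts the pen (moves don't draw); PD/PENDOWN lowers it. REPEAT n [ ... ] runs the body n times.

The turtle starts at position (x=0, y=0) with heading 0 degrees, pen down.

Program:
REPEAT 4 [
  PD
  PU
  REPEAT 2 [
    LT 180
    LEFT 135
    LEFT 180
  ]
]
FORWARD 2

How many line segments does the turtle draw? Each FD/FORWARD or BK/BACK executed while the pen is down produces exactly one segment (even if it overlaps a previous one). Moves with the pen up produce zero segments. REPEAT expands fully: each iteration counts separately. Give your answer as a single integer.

Answer: 0

Derivation:
Executing turtle program step by step:
Start: pos=(0,0), heading=0, pen down
REPEAT 4 [
  -- iteration 1/4 --
  PD: pen down
  PU: pen up
  REPEAT 2 [
    -- iteration 1/2 --
    LT 180: heading 0 -> 180
    LT 135: heading 180 -> 315
    LT 180: heading 315 -> 135
    -- iteration 2/2 --
    LT 180: heading 135 -> 315
    LT 135: heading 315 -> 90
    LT 180: heading 90 -> 270
  ]
  -- iteration 2/4 --
  PD: pen down
  PU: pen up
  REPEAT 2 [
    -- iteration 1/2 --
    LT 180: heading 270 -> 90
    LT 135: heading 90 -> 225
    LT 180: heading 225 -> 45
    -- iteration 2/2 --
    LT 180: heading 45 -> 225
    LT 135: heading 225 -> 0
    LT 180: heading 0 -> 180
  ]
  -- iteration 3/4 --
  PD: pen down
  PU: pen up
  REPEAT 2 [
    -- iteration 1/2 --
    LT 180: heading 180 -> 0
    LT 135: heading 0 -> 135
    LT 180: heading 135 -> 315
    -- iteration 2/2 --
    LT 180: heading 315 -> 135
    LT 135: heading 135 -> 270
    LT 180: heading 270 -> 90
  ]
  -- iteration 4/4 --
  PD: pen down
  PU: pen up
  REPEAT 2 [
    -- iteration 1/2 --
    LT 180: heading 90 -> 270
    LT 135: heading 270 -> 45
    LT 180: heading 45 -> 225
    -- iteration 2/2 --
    LT 180: heading 225 -> 45
    LT 135: heading 45 -> 180
    LT 180: heading 180 -> 0
  ]
]
FD 2: (0,0) -> (2,0) [heading=0, move]
Final: pos=(2,0), heading=0, 0 segment(s) drawn
Segments drawn: 0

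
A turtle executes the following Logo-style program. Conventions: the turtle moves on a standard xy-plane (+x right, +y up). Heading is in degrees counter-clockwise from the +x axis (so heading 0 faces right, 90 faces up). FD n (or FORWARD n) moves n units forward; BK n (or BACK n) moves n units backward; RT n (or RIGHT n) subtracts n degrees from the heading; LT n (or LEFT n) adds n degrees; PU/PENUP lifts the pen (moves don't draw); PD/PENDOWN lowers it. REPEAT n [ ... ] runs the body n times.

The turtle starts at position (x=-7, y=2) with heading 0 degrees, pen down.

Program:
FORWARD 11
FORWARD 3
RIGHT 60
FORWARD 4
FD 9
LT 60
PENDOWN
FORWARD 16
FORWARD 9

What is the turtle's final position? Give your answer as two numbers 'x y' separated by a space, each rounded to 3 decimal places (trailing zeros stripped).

Executing turtle program step by step:
Start: pos=(-7,2), heading=0, pen down
FD 11: (-7,2) -> (4,2) [heading=0, draw]
FD 3: (4,2) -> (7,2) [heading=0, draw]
RT 60: heading 0 -> 300
FD 4: (7,2) -> (9,-1.464) [heading=300, draw]
FD 9: (9,-1.464) -> (13.5,-9.258) [heading=300, draw]
LT 60: heading 300 -> 0
PD: pen down
FD 16: (13.5,-9.258) -> (29.5,-9.258) [heading=0, draw]
FD 9: (29.5,-9.258) -> (38.5,-9.258) [heading=0, draw]
Final: pos=(38.5,-9.258), heading=0, 6 segment(s) drawn

Answer: 38.5 -9.258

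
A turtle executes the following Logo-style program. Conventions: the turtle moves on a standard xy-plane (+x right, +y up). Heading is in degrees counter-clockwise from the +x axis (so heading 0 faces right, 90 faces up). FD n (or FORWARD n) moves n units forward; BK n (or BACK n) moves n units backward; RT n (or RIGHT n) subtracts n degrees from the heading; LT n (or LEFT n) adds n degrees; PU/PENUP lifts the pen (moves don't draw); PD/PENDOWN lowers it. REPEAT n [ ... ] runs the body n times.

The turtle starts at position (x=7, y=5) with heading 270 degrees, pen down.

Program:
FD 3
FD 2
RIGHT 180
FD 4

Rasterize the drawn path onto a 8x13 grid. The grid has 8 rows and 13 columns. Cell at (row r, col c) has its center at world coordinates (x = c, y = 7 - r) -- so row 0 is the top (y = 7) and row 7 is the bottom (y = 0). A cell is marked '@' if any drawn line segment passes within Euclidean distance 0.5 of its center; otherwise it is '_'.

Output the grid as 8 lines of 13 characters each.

Segment 0: (7,5) -> (7,2)
Segment 1: (7,2) -> (7,0)
Segment 2: (7,0) -> (7,4)

Answer: _____________
_____________
_______@_____
_______@_____
_______@_____
_______@_____
_______@_____
_______@_____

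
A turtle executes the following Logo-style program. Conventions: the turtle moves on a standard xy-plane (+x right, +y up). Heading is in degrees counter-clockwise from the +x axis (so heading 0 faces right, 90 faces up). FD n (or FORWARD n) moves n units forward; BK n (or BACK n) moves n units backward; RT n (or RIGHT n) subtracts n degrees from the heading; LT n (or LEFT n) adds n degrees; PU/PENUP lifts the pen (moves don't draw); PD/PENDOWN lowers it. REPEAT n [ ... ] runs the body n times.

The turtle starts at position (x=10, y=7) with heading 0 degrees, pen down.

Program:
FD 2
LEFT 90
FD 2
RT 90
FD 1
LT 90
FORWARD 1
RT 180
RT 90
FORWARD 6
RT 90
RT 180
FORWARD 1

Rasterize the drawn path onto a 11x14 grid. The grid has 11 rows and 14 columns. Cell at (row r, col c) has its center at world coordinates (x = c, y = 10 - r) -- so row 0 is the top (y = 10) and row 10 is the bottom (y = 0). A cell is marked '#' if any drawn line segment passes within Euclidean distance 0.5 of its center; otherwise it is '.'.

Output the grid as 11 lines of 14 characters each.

Answer: .......#######
.......#....##
............#.
..........###.
..............
..............
..............
..............
..............
..............
..............

Derivation:
Segment 0: (10,7) -> (12,7)
Segment 1: (12,7) -> (12,9)
Segment 2: (12,9) -> (13,9)
Segment 3: (13,9) -> (13,10)
Segment 4: (13,10) -> (7,10)
Segment 5: (7,10) -> (7,9)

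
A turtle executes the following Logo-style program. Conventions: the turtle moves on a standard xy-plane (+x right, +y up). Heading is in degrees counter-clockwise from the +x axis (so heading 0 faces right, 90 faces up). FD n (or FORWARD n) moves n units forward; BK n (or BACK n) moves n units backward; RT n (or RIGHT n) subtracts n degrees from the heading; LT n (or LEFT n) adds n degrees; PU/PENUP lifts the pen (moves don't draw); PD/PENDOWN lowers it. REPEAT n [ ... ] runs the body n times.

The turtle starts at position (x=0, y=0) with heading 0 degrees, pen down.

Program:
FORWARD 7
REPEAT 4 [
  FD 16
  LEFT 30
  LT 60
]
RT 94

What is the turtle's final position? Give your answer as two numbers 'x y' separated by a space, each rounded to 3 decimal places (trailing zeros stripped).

Answer: 7 0

Derivation:
Executing turtle program step by step:
Start: pos=(0,0), heading=0, pen down
FD 7: (0,0) -> (7,0) [heading=0, draw]
REPEAT 4 [
  -- iteration 1/4 --
  FD 16: (7,0) -> (23,0) [heading=0, draw]
  LT 30: heading 0 -> 30
  LT 60: heading 30 -> 90
  -- iteration 2/4 --
  FD 16: (23,0) -> (23,16) [heading=90, draw]
  LT 30: heading 90 -> 120
  LT 60: heading 120 -> 180
  -- iteration 3/4 --
  FD 16: (23,16) -> (7,16) [heading=180, draw]
  LT 30: heading 180 -> 210
  LT 60: heading 210 -> 270
  -- iteration 4/4 --
  FD 16: (7,16) -> (7,0) [heading=270, draw]
  LT 30: heading 270 -> 300
  LT 60: heading 300 -> 0
]
RT 94: heading 0 -> 266
Final: pos=(7,0), heading=266, 5 segment(s) drawn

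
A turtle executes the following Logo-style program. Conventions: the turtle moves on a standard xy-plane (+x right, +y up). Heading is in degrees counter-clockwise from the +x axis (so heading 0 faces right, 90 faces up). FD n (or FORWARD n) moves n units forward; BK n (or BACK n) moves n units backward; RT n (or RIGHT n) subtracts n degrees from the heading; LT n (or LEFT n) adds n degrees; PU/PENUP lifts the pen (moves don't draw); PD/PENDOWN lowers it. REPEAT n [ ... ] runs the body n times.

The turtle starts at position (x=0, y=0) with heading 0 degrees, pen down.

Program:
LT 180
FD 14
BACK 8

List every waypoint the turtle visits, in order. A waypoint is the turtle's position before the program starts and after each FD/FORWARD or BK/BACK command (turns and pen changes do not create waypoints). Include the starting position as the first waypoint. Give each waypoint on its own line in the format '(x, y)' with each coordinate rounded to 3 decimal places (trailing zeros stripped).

Answer: (0, 0)
(-14, 0)
(-6, 0)

Derivation:
Executing turtle program step by step:
Start: pos=(0,0), heading=0, pen down
LT 180: heading 0 -> 180
FD 14: (0,0) -> (-14,0) [heading=180, draw]
BK 8: (-14,0) -> (-6,0) [heading=180, draw]
Final: pos=(-6,0), heading=180, 2 segment(s) drawn
Waypoints (3 total):
(0, 0)
(-14, 0)
(-6, 0)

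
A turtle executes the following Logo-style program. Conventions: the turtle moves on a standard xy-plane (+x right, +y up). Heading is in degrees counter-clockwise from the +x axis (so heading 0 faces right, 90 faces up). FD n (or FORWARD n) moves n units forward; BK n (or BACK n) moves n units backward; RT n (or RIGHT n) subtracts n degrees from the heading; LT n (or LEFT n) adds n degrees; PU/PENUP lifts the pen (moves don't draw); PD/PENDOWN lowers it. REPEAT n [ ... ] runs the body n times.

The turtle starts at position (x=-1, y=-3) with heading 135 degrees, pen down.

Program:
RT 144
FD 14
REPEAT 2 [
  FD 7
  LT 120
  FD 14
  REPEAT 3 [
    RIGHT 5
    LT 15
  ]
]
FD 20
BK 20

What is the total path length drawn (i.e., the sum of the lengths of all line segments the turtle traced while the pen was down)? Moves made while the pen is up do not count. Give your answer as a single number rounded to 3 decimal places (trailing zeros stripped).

Executing turtle program step by step:
Start: pos=(-1,-3), heading=135, pen down
RT 144: heading 135 -> 351
FD 14: (-1,-3) -> (12.828,-5.19) [heading=351, draw]
REPEAT 2 [
  -- iteration 1/2 --
  FD 7: (12.828,-5.19) -> (19.741,-6.285) [heading=351, draw]
  LT 120: heading 351 -> 111
  FD 14: (19.741,-6.285) -> (14.724,6.785) [heading=111, draw]
  REPEAT 3 [
    -- iteration 1/3 --
    RT 5: heading 111 -> 106
    LT 15: heading 106 -> 121
    -- iteration 2/3 --
    RT 5: heading 121 -> 116
    LT 15: heading 116 -> 131
    -- iteration 3/3 --
    RT 5: heading 131 -> 126
    LT 15: heading 126 -> 141
  ]
  -- iteration 2/2 --
  FD 7: (14.724,6.785) -> (9.284,11.19) [heading=141, draw]
  LT 120: heading 141 -> 261
  FD 14: (9.284,11.19) -> (7.094,-2.637) [heading=261, draw]
  REPEAT 3 [
    -- iteration 1/3 --
    RT 5: heading 261 -> 256
    LT 15: heading 256 -> 271
    -- iteration 2/3 --
    RT 5: heading 271 -> 266
    LT 15: heading 266 -> 281
    -- iteration 3/3 --
    RT 5: heading 281 -> 276
    LT 15: heading 276 -> 291
  ]
]
FD 20: (7.094,-2.637) -> (14.262,-21.309) [heading=291, draw]
BK 20: (14.262,-21.309) -> (7.094,-2.637) [heading=291, draw]
Final: pos=(7.094,-2.637), heading=291, 7 segment(s) drawn

Segment lengths:
  seg 1: (-1,-3) -> (12.828,-5.19), length = 14
  seg 2: (12.828,-5.19) -> (19.741,-6.285), length = 7
  seg 3: (19.741,-6.285) -> (14.724,6.785), length = 14
  seg 4: (14.724,6.785) -> (9.284,11.19), length = 7
  seg 5: (9.284,11.19) -> (7.094,-2.637), length = 14
  seg 6: (7.094,-2.637) -> (14.262,-21.309), length = 20
  seg 7: (14.262,-21.309) -> (7.094,-2.637), length = 20
Total = 96

Answer: 96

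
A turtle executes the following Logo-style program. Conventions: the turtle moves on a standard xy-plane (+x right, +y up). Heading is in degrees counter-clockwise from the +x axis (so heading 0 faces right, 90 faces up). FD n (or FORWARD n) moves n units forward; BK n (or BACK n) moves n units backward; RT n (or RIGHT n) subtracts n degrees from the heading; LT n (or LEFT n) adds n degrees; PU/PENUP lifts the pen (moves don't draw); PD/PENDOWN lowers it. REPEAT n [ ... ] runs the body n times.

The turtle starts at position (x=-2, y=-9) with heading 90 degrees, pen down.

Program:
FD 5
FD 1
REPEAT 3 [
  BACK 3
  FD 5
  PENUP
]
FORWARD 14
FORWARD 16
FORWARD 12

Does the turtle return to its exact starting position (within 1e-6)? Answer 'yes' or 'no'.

Executing turtle program step by step:
Start: pos=(-2,-9), heading=90, pen down
FD 5: (-2,-9) -> (-2,-4) [heading=90, draw]
FD 1: (-2,-4) -> (-2,-3) [heading=90, draw]
REPEAT 3 [
  -- iteration 1/3 --
  BK 3: (-2,-3) -> (-2,-6) [heading=90, draw]
  FD 5: (-2,-6) -> (-2,-1) [heading=90, draw]
  PU: pen up
  -- iteration 2/3 --
  BK 3: (-2,-1) -> (-2,-4) [heading=90, move]
  FD 5: (-2,-4) -> (-2,1) [heading=90, move]
  PU: pen up
  -- iteration 3/3 --
  BK 3: (-2,1) -> (-2,-2) [heading=90, move]
  FD 5: (-2,-2) -> (-2,3) [heading=90, move]
  PU: pen up
]
FD 14: (-2,3) -> (-2,17) [heading=90, move]
FD 16: (-2,17) -> (-2,33) [heading=90, move]
FD 12: (-2,33) -> (-2,45) [heading=90, move]
Final: pos=(-2,45), heading=90, 4 segment(s) drawn

Start position: (-2, -9)
Final position: (-2, 45)
Distance = 54; >= 1e-6 -> NOT closed

Answer: no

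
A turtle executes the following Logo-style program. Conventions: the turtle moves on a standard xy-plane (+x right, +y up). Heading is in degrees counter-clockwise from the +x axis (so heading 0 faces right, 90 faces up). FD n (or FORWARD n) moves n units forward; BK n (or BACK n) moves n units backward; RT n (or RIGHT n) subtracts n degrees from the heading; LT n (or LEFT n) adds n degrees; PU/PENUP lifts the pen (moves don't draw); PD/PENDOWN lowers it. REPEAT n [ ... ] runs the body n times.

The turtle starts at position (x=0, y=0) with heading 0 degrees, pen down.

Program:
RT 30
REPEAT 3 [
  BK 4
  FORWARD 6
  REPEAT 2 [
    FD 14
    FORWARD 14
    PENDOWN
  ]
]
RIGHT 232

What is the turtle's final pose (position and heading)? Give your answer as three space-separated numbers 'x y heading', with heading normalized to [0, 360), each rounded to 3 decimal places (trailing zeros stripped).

Answer: 150.688 -87 98

Derivation:
Executing turtle program step by step:
Start: pos=(0,0), heading=0, pen down
RT 30: heading 0 -> 330
REPEAT 3 [
  -- iteration 1/3 --
  BK 4: (0,0) -> (-3.464,2) [heading=330, draw]
  FD 6: (-3.464,2) -> (1.732,-1) [heading=330, draw]
  REPEAT 2 [
    -- iteration 1/2 --
    FD 14: (1.732,-1) -> (13.856,-8) [heading=330, draw]
    FD 14: (13.856,-8) -> (25.981,-15) [heading=330, draw]
    PD: pen down
    -- iteration 2/2 --
    FD 14: (25.981,-15) -> (38.105,-22) [heading=330, draw]
    FD 14: (38.105,-22) -> (50.229,-29) [heading=330, draw]
    PD: pen down
  ]
  -- iteration 2/3 --
  BK 4: (50.229,-29) -> (46.765,-27) [heading=330, draw]
  FD 6: (46.765,-27) -> (51.962,-30) [heading=330, draw]
  REPEAT 2 [
    -- iteration 1/2 --
    FD 14: (51.962,-30) -> (64.086,-37) [heading=330, draw]
    FD 14: (64.086,-37) -> (76.21,-44) [heading=330, draw]
    PD: pen down
    -- iteration 2/2 --
    FD 14: (76.21,-44) -> (88.335,-51) [heading=330, draw]
    FD 14: (88.335,-51) -> (100.459,-58) [heading=330, draw]
    PD: pen down
  ]
  -- iteration 3/3 --
  BK 4: (100.459,-58) -> (96.995,-56) [heading=330, draw]
  FD 6: (96.995,-56) -> (102.191,-59) [heading=330, draw]
  REPEAT 2 [
    -- iteration 1/2 --
    FD 14: (102.191,-59) -> (114.315,-66) [heading=330, draw]
    FD 14: (114.315,-66) -> (126.44,-73) [heading=330, draw]
    PD: pen down
    -- iteration 2/2 --
    FD 14: (126.44,-73) -> (138.564,-80) [heading=330, draw]
    FD 14: (138.564,-80) -> (150.688,-87) [heading=330, draw]
    PD: pen down
  ]
]
RT 232: heading 330 -> 98
Final: pos=(150.688,-87), heading=98, 18 segment(s) drawn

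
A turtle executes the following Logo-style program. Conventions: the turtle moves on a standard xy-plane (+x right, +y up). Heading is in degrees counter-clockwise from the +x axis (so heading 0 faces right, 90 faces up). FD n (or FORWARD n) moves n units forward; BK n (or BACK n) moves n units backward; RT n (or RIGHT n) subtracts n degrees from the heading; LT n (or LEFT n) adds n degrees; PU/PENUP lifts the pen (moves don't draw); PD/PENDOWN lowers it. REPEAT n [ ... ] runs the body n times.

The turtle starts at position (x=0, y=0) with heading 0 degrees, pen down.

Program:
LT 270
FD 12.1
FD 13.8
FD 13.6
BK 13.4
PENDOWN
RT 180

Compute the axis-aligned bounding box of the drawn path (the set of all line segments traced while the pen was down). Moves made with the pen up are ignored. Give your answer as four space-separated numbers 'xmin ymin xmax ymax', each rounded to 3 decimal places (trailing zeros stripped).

Executing turtle program step by step:
Start: pos=(0,0), heading=0, pen down
LT 270: heading 0 -> 270
FD 12.1: (0,0) -> (0,-12.1) [heading=270, draw]
FD 13.8: (0,-12.1) -> (0,-25.9) [heading=270, draw]
FD 13.6: (0,-25.9) -> (0,-39.5) [heading=270, draw]
BK 13.4: (0,-39.5) -> (0,-26.1) [heading=270, draw]
PD: pen down
RT 180: heading 270 -> 90
Final: pos=(0,-26.1), heading=90, 4 segment(s) drawn

Segment endpoints: x in {0, 0, 0, 0, 0}, y in {-39.5, -26.1, -25.9, -12.1, 0}
xmin=0, ymin=-39.5, xmax=0, ymax=0

Answer: 0 -39.5 0 0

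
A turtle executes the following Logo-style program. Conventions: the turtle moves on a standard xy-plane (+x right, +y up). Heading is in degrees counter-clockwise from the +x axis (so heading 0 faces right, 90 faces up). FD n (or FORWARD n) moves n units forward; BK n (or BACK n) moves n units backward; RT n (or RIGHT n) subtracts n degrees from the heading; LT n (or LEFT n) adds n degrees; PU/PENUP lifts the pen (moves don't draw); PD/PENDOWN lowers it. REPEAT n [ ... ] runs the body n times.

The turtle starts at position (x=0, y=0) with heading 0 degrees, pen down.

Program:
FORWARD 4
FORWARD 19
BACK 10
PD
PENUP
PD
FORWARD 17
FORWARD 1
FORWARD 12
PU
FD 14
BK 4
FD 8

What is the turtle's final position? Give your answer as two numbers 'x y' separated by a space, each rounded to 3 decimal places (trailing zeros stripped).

Answer: 61 0

Derivation:
Executing turtle program step by step:
Start: pos=(0,0), heading=0, pen down
FD 4: (0,0) -> (4,0) [heading=0, draw]
FD 19: (4,0) -> (23,0) [heading=0, draw]
BK 10: (23,0) -> (13,0) [heading=0, draw]
PD: pen down
PU: pen up
PD: pen down
FD 17: (13,0) -> (30,0) [heading=0, draw]
FD 1: (30,0) -> (31,0) [heading=0, draw]
FD 12: (31,0) -> (43,0) [heading=0, draw]
PU: pen up
FD 14: (43,0) -> (57,0) [heading=0, move]
BK 4: (57,0) -> (53,0) [heading=0, move]
FD 8: (53,0) -> (61,0) [heading=0, move]
Final: pos=(61,0), heading=0, 6 segment(s) drawn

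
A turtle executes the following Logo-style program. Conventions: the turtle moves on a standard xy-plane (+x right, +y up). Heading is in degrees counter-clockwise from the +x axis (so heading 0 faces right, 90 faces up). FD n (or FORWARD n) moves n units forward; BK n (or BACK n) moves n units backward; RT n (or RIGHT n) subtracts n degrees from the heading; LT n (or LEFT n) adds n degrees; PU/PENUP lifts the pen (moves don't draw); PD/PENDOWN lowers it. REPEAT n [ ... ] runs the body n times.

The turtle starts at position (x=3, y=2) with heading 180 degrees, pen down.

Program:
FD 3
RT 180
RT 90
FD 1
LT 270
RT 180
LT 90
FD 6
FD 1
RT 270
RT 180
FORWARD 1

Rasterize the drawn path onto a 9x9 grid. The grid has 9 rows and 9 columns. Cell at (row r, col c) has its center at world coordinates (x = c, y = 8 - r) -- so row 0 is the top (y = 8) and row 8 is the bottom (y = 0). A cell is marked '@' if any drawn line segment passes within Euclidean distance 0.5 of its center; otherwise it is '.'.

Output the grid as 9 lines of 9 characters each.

Segment 0: (3,2) -> (0,2)
Segment 1: (0,2) -> (0,1)
Segment 2: (0,1) -> (0,7)
Segment 3: (0,7) -> (0,8)
Segment 4: (0,8) -> (1,8)

Answer: @@.......
@........
@........
@........
@........
@........
@@@@.....
@........
.........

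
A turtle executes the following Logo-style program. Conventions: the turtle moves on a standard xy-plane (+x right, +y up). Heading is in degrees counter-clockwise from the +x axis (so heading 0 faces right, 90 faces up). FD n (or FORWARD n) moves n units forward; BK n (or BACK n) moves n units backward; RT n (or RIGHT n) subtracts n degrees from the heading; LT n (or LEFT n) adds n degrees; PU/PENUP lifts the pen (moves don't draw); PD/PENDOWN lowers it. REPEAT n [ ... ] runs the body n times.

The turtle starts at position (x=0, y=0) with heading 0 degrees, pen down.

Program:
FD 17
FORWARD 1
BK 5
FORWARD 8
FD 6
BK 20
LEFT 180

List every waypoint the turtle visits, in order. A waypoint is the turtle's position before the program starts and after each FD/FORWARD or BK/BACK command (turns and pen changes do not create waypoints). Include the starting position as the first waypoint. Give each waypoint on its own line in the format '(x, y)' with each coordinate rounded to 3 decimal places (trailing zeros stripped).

Answer: (0, 0)
(17, 0)
(18, 0)
(13, 0)
(21, 0)
(27, 0)
(7, 0)

Derivation:
Executing turtle program step by step:
Start: pos=(0,0), heading=0, pen down
FD 17: (0,0) -> (17,0) [heading=0, draw]
FD 1: (17,0) -> (18,0) [heading=0, draw]
BK 5: (18,0) -> (13,0) [heading=0, draw]
FD 8: (13,0) -> (21,0) [heading=0, draw]
FD 6: (21,0) -> (27,0) [heading=0, draw]
BK 20: (27,0) -> (7,0) [heading=0, draw]
LT 180: heading 0 -> 180
Final: pos=(7,0), heading=180, 6 segment(s) drawn
Waypoints (7 total):
(0, 0)
(17, 0)
(18, 0)
(13, 0)
(21, 0)
(27, 0)
(7, 0)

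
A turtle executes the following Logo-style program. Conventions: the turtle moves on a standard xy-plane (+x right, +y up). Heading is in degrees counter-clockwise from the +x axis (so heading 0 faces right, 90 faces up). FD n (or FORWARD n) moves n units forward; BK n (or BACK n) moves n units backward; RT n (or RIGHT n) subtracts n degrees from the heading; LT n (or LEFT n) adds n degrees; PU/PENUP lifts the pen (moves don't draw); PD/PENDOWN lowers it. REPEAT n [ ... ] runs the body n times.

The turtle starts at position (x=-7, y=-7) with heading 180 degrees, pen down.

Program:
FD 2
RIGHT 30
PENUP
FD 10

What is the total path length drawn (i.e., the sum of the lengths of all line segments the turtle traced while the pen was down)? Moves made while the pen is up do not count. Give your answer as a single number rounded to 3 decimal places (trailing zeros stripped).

Answer: 2

Derivation:
Executing turtle program step by step:
Start: pos=(-7,-7), heading=180, pen down
FD 2: (-7,-7) -> (-9,-7) [heading=180, draw]
RT 30: heading 180 -> 150
PU: pen up
FD 10: (-9,-7) -> (-17.66,-2) [heading=150, move]
Final: pos=(-17.66,-2), heading=150, 1 segment(s) drawn

Segment lengths:
  seg 1: (-7,-7) -> (-9,-7), length = 2
Total = 2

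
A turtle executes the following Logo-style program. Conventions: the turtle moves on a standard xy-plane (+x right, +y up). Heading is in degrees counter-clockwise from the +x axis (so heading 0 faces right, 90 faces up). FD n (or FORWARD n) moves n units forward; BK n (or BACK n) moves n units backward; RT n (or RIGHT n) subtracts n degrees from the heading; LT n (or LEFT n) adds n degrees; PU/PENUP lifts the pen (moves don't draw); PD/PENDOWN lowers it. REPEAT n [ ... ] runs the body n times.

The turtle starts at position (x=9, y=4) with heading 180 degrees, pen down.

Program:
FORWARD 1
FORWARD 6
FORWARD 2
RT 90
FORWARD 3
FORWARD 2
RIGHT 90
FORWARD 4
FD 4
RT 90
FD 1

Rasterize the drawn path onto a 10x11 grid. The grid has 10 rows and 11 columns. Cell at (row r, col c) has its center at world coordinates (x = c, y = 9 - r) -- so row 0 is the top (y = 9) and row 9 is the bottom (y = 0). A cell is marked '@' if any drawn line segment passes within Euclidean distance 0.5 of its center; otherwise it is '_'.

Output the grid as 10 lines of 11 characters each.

Answer: @@@@@@@@@__
@_______@__
@__________
@__________
@__________
@@@@@@@@@@_
___________
___________
___________
___________

Derivation:
Segment 0: (9,4) -> (8,4)
Segment 1: (8,4) -> (2,4)
Segment 2: (2,4) -> (0,4)
Segment 3: (0,4) -> (0,7)
Segment 4: (0,7) -> (0,9)
Segment 5: (0,9) -> (4,9)
Segment 6: (4,9) -> (8,9)
Segment 7: (8,9) -> (8,8)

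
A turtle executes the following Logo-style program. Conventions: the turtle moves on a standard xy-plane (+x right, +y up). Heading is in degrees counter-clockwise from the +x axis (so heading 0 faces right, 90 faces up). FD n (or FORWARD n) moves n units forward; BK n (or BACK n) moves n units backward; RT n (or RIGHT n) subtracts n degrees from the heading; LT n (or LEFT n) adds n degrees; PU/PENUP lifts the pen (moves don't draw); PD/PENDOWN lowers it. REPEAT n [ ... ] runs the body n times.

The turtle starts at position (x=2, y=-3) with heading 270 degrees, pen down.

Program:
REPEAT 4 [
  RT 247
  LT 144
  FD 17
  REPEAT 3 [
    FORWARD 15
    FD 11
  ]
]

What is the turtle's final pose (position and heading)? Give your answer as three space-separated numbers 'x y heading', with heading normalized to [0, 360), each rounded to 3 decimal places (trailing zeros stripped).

Answer: -49.952 -14.517 218

Derivation:
Executing turtle program step by step:
Start: pos=(2,-3), heading=270, pen down
REPEAT 4 [
  -- iteration 1/4 --
  RT 247: heading 270 -> 23
  LT 144: heading 23 -> 167
  FD 17: (2,-3) -> (-14.564,0.824) [heading=167, draw]
  REPEAT 3 [
    -- iteration 1/3 --
    FD 15: (-14.564,0.824) -> (-29.18,4.198) [heading=167, draw]
    FD 11: (-29.18,4.198) -> (-39.898,6.673) [heading=167, draw]
    -- iteration 2/3 --
    FD 15: (-39.898,6.673) -> (-54.513,10.047) [heading=167, draw]
    FD 11: (-54.513,10.047) -> (-65.232,12.522) [heading=167, draw]
    -- iteration 3/3 --
    FD 15: (-65.232,12.522) -> (-79.847,15.896) [heading=167, draw]
    FD 11: (-79.847,15.896) -> (-90.565,18.37) [heading=167, draw]
  ]
  -- iteration 2/4 --
  RT 247: heading 167 -> 280
  LT 144: heading 280 -> 64
  FD 17: (-90.565,18.37) -> (-83.113,33.65) [heading=64, draw]
  REPEAT 3 [
    -- iteration 1/3 --
    FD 15: (-83.113,33.65) -> (-76.537,47.132) [heading=64, draw]
    FD 11: (-76.537,47.132) -> (-71.715,57.018) [heading=64, draw]
    -- iteration 2/3 --
    FD 15: (-71.715,57.018) -> (-65.14,70.5) [heading=64, draw]
    FD 11: (-65.14,70.5) -> (-60.318,80.387) [heading=64, draw]
    -- iteration 3/3 --
    FD 15: (-60.318,80.387) -> (-53.742,93.869) [heading=64, draw]
    FD 11: (-53.742,93.869) -> (-48.92,103.756) [heading=64, draw]
  ]
  -- iteration 3/4 --
  RT 247: heading 64 -> 177
  LT 144: heading 177 -> 321
  FD 17: (-48.92,103.756) -> (-35.708,93.057) [heading=321, draw]
  REPEAT 3 [
    -- iteration 1/3 --
    FD 15: (-35.708,93.057) -> (-24.051,83.618) [heading=321, draw]
    FD 11: (-24.051,83.618) -> (-15.503,76.695) [heading=321, draw]
    -- iteration 2/3 --
    FD 15: (-15.503,76.695) -> (-3.845,67.255) [heading=321, draw]
    FD 11: (-3.845,67.255) -> (4.703,60.333) [heading=321, draw]
    -- iteration 3/3 --
    FD 15: (4.703,60.333) -> (16.36,50.893) [heading=321, draw]
    FD 11: (16.36,50.893) -> (24.909,43.97) [heading=321, draw]
  ]
  -- iteration 4/4 --
  RT 247: heading 321 -> 74
  LT 144: heading 74 -> 218
  FD 17: (24.909,43.97) -> (11.513,33.504) [heading=218, draw]
  REPEAT 3 [
    -- iteration 1/3 --
    FD 15: (11.513,33.504) -> (-0.307,24.269) [heading=218, draw]
    FD 11: (-0.307,24.269) -> (-8.975,17.497) [heading=218, draw]
    -- iteration 2/3 --
    FD 15: (-8.975,17.497) -> (-20.796,8.262) [heading=218, draw]
    FD 11: (-20.796,8.262) -> (-29.464,1.49) [heading=218, draw]
    -- iteration 3/3 --
    FD 15: (-29.464,1.49) -> (-41.284,-7.745) [heading=218, draw]
    FD 11: (-41.284,-7.745) -> (-49.952,-14.517) [heading=218, draw]
  ]
]
Final: pos=(-49.952,-14.517), heading=218, 28 segment(s) drawn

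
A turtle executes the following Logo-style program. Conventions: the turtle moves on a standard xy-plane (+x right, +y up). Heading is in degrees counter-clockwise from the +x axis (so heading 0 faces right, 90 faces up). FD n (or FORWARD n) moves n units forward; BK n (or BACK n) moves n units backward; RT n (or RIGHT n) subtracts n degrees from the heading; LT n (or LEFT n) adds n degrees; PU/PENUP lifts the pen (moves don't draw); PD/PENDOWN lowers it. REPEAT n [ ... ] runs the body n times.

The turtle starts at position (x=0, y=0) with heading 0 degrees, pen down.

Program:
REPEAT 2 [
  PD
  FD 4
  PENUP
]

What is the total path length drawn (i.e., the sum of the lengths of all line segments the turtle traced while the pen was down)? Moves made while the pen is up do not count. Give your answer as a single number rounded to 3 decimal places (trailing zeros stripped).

Answer: 8

Derivation:
Executing turtle program step by step:
Start: pos=(0,0), heading=0, pen down
REPEAT 2 [
  -- iteration 1/2 --
  PD: pen down
  FD 4: (0,0) -> (4,0) [heading=0, draw]
  PU: pen up
  -- iteration 2/2 --
  PD: pen down
  FD 4: (4,0) -> (8,0) [heading=0, draw]
  PU: pen up
]
Final: pos=(8,0), heading=0, 2 segment(s) drawn

Segment lengths:
  seg 1: (0,0) -> (4,0), length = 4
  seg 2: (4,0) -> (8,0), length = 4
Total = 8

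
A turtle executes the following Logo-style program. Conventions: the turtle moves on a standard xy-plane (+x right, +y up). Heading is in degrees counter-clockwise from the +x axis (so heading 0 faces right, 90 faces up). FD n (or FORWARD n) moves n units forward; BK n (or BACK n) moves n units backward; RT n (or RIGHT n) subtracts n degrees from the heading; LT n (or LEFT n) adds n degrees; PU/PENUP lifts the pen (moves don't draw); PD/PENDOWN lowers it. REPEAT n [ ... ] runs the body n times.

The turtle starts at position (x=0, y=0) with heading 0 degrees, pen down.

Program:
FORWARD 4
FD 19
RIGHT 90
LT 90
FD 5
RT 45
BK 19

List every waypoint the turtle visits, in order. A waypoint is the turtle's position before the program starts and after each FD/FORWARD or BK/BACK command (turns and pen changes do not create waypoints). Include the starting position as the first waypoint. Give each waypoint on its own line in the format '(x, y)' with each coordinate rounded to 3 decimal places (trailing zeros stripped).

Executing turtle program step by step:
Start: pos=(0,0), heading=0, pen down
FD 4: (0,0) -> (4,0) [heading=0, draw]
FD 19: (4,0) -> (23,0) [heading=0, draw]
RT 90: heading 0 -> 270
LT 90: heading 270 -> 0
FD 5: (23,0) -> (28,0) [heading=0, draw]
RT 45: heading 0 -> 315
BK 19: (28,0) -> (14.565,13.435) [heading=315, draw]
Final: pos=(14.565,13.435), heading=315, 4 segment(s) drawn
Waypoints (5 total):
(0, 0)
(4, 0)
(23, 0)
(28, 0)
(14.565, 13.435)

Answer: (0, 0)
(4, 0)
(23, 0)
(28, 0)
(14.565, 13.435)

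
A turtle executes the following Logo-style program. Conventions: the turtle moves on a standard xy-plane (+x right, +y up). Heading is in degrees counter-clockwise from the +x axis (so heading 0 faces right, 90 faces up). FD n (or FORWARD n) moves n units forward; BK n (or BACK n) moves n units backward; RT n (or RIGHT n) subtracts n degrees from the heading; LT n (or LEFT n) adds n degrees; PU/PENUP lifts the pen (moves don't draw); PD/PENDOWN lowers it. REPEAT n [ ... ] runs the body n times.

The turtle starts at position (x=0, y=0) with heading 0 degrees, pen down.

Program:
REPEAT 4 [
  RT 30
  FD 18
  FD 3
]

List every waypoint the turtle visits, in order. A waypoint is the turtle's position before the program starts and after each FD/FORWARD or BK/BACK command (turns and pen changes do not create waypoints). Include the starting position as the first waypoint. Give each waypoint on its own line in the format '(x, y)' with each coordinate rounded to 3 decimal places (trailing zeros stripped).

Executing turtle program step by step:
Start: pos=(0,0), heading=0, pen down
REPEAT 4 [
  -- iteration 1/4 --
  RT 30: heading 0 -> 330
  FD 18: (0,0) -> (15.588,-9) [heading=330, draw]
  FD 3: (15.588,-9) -> (18.187,-10.5) [heading=330, draw]
  -- iteration 2/4 --
  RT 30: heading 330 -> 300
  FD 18: (18.187,-10.5) -> (27.187,-26.088) [heading=300, draw]
  FD 3: (27.187,-26.088) -> (28.687,-28.687) [heading=300, draw]
  -- iteration 3/4 --
  RT 30: heading 300 -> 270
  FD 18: (28.687,-28.687) -> (28.687,-46.687) [heading=270, draw]
  FD 3: (28.687,-46.687) -> (28.687,-49.687) [heading=270, draw]
  -- iteration 4/4 --
  RT 30: heading 270 -> 240
  FD 18: (28.687,-49.687) -> (19.687,-65.275) [heading=240, draw]
  FD 3: (19.687,-65.275) -> (18.187,-67.873) [heading=240, draw]
]
Final: pos=(18.187,-67.873), heading=240, 8 segment(s) drawn
Waypoints (9 total):
(0, 0)
(15.588, -9)
(18.187, -10.5)
(27.187, -26.088)
(28.687, -28.687)
(28.687, -46.687)
(28.687, -49.687)
(19.687, -65.275)
(18.187, -67.873)

Answer: (0, 0)
(15.588, -9)
(18.187, -10.5)
(27.187, -26.088)
(28.687, -28.687)
(28.687, -46.687)
(28.687, -49.687)
(19.687, -65.275)
(18.187, -67.873)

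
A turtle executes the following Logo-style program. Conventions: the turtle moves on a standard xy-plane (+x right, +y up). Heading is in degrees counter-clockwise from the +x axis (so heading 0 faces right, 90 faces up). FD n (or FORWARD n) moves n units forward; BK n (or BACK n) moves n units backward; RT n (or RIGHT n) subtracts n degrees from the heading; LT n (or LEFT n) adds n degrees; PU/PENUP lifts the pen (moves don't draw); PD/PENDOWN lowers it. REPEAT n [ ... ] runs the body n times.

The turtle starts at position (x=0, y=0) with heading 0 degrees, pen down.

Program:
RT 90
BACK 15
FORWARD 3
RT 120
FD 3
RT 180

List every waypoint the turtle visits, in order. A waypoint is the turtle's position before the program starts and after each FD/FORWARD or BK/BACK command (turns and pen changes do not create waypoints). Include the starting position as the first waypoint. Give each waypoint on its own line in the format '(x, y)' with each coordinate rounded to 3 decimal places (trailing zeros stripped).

Answer: (0, 0)
(0, 15)
(0, 12)
(-2.598, 13.5)

Derivation:
Executing turtle program step by step:
Start: pos=(0,0), heading=0, pen down
RT 90: heading 0 -> 270
BK 15: (0,0) -> (0,15) [heading=270, draw]
FD 3: (0,15) -> (0,12) [heading=270, draw]
RT 120: heading 270 -> 150
FD 3: (0,12) -> (-2.598,13.5) [heading=150, draw]
RT 180: heading 150 -> 330
Final: pos=(-2.598,13.5), heading=330, 3 segment(s) drawn
Waypoints (4 total):
(0, 0)
(0, 15)
(0, 12)
(-2.598, 13.5)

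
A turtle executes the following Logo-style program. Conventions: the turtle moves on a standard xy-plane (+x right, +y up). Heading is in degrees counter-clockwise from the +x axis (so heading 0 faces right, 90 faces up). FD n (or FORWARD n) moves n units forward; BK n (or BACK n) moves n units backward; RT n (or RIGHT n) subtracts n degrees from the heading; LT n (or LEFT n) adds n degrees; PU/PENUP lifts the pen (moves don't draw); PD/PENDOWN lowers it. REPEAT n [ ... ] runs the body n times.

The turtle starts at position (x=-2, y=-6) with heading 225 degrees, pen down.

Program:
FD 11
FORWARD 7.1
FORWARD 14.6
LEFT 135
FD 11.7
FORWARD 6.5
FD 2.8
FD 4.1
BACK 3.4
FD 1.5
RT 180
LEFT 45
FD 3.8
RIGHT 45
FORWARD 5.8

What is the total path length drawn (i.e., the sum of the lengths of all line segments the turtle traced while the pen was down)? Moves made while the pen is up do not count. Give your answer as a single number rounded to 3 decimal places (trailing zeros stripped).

Executing turtle program step by step:
Start: pos=(-2,-6), heading=225, pen down
FD 11: (-2,-6) -> (-9.778,-13.778) [heading=225, draw]
FD 7.1: (-9.778,-13.778) -> (-14.799,-18.799) [heading=225, draw]
FD 14.6: (-14.799,-18.799) -> (-25.122,-29.122) [heading=225, draw]
LT 135: heading 225 -> 0
FD 11.7: (-25.122,-29.122) -> (-13.422,-29.122) [heading=0, draw]
FD 6.5: (-13.422,-29.122) -> (-6.922,-29.122) [heading=0, draw]
FD 2.8: (-6.922,-29.122) -> (-4.122,-29.122) [heading=0, draw]
FD 4.1: (-4.122,-29.122) -> (-0.022,-29.122) [heading=0, draw]
BK 3.4: (-0.022,-29.122) -> (-3.422,-29.122) [heading=0, draw]
FD 1.5: (-3.422,-29.122) -> (-1.922,-29.122) [heading=0, draw]
RT 180: heading 0 -> 180
LT 45: heading 180 -> 225
FD 3.8: (-1.922,-29.122) -> (-4.609,-31.809) [heading=225, draw]
RT 45: heading 225 -> 180
FD 5.8: (-4.609,-31.809) -> (-10.409,-31.809) [heading=180, draw]
Final: pos=(-10.409,-31.809), heading=180, 11 segment(s) drawn

Segment lengths:
  seg 1: (-2,-6) -> (-9.778,-13.778), length = 11
  seg 2: (-9.778,-13.778) -> (-14.799,-18.799), length = 7.1
  seg 3: (-14.799,-18.799) -> (-25.122,-29.122), length = 14.6
  seg 4: (-25.122,-29.122) -> (-13.422,-29.122), length = 11.7
  seg 5: (-13.422,-29.122) -> (-6.922,-29.122), length = 6.5
  seg 6: (-6.922,-29.122) -> (-4.122,-29.122), length = 2.8
  seg 7: (-4.122,-29.122) -> (-0.022,-29.122), length = 4.1
  seg 8: (-0.022,-29.122) -> (-3.422,-29.122), length = 3.4
  seg 9: (-3.422,-29.122) -> (-1.922,-29.122), length = 1.5
  seg 10: (-1.922,-29.122) -> (-4.609,-31.809), length = 3.8
  seg 11: (-4.609,-31.809) -> (-10.409,-31.809), length = 5.8
Total = 72.3

Answer: 72.3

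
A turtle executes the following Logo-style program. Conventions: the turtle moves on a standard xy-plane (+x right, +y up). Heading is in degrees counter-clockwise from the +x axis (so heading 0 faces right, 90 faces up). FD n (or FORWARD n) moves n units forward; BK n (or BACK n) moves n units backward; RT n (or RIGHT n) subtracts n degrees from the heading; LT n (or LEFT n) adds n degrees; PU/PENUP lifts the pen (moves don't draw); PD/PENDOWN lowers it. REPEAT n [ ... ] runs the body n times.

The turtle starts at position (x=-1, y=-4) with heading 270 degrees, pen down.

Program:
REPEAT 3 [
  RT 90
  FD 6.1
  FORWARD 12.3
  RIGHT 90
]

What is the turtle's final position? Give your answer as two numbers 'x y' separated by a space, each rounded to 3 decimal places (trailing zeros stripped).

Answer: -19.4 -4

Derivation:
Executing turtle program step by step:
Start: pos=(-1,-4), heading=270, pen down
REPEAT 3 [
  -- iteration 1/3 --
  RT 90: heading 270 -> 180
  FD 6.1: (-1,-4) -> (-7.1,-4) [heading=180, draw]
  FD 12.3: (-7.1,-4) -> (-19.4,-4) [heading=180, draw]
  RT 90: heading 180 -> 90
  -- iteration 2/3 --
  RT 90: heading 90 -> 0
  FD 6.1: (-19.4,-4) -> (-13.3,-4) [heading=0, draw]
  FD 12.3: (-13.3,-4) -> (-1,-4) [heading=0, draw]
  RT 90: heading 0 -> 270
  -- iteration 3/3 --
  RT 90: heading 270 -> 180
  FD 6.1: (-1,-4) -> (-7.1,-4) [heading=180, draw]
  FD 12.3: (-7.1,-4) -> (-19.4,-4) [heading=180, draw]
  RT 90: heading 180 -> 90
]
Final: pos=(-19.4,-4), heading=90, 6 segment(s) drawn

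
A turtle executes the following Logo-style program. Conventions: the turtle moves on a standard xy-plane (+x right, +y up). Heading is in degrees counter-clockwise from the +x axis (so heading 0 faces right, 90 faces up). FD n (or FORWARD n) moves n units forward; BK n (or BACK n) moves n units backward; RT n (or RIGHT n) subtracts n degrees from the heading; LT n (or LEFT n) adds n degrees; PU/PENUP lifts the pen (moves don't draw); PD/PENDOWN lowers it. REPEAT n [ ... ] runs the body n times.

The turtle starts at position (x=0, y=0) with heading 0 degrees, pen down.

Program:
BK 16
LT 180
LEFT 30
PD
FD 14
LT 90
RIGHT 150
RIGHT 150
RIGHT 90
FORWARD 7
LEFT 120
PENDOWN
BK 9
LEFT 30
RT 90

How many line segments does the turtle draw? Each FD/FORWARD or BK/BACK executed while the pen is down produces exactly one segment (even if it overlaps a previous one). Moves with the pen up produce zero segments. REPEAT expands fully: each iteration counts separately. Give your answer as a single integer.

Executing turtle program step by step:
Start: pos=(0,0), heading=0, pen down
BK 16: (0,0) -> (-16,0) [heading=0, draw]
LT 180: heading 0 -> 180
LT 30: heading 180 -> 210
PD: pen down
FD 14: (-16,0) -> (-28.124,-7) [heading=210, draw]
LT 90: heading 210 -> 300
RT 150: heading 300 -> 150
RT 150: heading 150 -> 0
RT 90: heading 0 -> 270
FD 7: (-28.124,-7) -> (-28.124,-14) [heading=270, draw]
LT 120: heading 270 -> 30
PD: pen down
BK 9: (-28.124,-14) -> (-35.919,-18.5) [heading=30, draw]
LT 30: heading 30 -> 60
RT 90: heading 60 -> 330
Final: pos=(-35.919,-18.5), heading=330, 4 segment(s) drawn
Segments drawn: 4

Answer: 4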